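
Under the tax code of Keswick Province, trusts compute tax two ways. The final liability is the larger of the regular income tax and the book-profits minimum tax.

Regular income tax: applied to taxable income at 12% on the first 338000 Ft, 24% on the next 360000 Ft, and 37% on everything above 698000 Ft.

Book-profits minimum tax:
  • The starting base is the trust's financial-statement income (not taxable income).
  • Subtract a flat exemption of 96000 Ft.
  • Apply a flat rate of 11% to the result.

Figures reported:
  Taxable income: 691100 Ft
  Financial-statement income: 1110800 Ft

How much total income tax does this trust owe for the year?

125304 Ft

Regular income tax:
  338000 Ft × 12% = 40560 Ft
  353100 Ft × 24% = 84744 Ft
  → 125304 Ft

Book-profits minimum tax:
  Base (financial-statement income): 1110800 Ft
  Less exemption 96000 Ft → base 1014800 Ft
  1014800 Ft × 11% = 111628 Ft

125304 Ft > 111628 Ft, so the regular income tax governs.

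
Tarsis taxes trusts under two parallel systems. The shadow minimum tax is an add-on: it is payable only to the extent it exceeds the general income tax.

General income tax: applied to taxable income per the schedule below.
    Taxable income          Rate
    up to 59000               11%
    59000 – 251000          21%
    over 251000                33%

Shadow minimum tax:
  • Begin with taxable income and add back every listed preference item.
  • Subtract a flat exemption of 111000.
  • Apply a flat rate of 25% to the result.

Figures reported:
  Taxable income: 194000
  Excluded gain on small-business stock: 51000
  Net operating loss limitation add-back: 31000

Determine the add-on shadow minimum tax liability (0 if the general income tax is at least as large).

General income tax:
  59000 × 11% = 6490
  135000 × 21% = 28350
  → 34840

Shadow minimum tax:
  Adjusted income: 194000 + 51000 + 31000 = 276000
  Less exemption 111000 → base 165000
  165000 × 25% = 41250

Excess of shadow minimum tax over general income tax: 41250 − 34840 = 6410.

6410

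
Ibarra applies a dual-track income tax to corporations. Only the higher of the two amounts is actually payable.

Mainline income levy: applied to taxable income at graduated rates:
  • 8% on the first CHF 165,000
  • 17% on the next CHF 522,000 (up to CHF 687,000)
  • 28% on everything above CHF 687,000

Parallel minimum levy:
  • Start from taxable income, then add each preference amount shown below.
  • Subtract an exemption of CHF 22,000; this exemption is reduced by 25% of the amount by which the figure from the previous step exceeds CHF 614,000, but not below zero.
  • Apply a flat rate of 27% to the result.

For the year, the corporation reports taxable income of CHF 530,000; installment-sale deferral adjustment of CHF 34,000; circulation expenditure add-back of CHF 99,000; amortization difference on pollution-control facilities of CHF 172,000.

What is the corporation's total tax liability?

Parallel minimum levy:
  Adjusted income: CHF 530,000 + CHF 34,000 + CHF 99,000 + CHF 172,000 = CHF 835,000
  Exemption: 25% × (CHF 835,000 − CHF 614,000) = CHF 55,250 ≥ CHF 22,000, so the exemption is fully phased out
  Base: CHF 835,000 − CHF 0 = CHF 835,000
  CHF 835,000 × 27% = CHF 225,450

Mainline income levy:
  CHF 165,000 × 8% = CHF 13,200
  CHF 365,000 × 17% = CHF 62,050
  → CHF 75,250

CHF 225,450 > CHF 75,250, so the parallel minimum levy is the binding amount.

CHF 225,450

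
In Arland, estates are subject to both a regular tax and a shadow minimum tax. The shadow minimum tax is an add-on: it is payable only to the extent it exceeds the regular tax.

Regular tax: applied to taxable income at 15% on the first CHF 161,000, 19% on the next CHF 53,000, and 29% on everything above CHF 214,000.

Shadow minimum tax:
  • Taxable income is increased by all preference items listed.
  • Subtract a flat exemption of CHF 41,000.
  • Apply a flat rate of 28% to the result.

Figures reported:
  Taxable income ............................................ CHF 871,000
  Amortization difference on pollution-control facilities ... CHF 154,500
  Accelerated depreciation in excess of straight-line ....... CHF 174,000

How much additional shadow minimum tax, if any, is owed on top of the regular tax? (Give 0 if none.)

Regular tax:
  CHF 161,000 × 15% = CHF 24,150
  CHF 53,000 × 19% = CHF 10,070
  CHF 657,000 × 29% = CHF 190,530
  → CHF 224,750

Shadow minimum tax:
  Adjusted income: CHF 871,000 + CHF 154,500 + CHF 174,000 = CHF 1,199,500
  Less exemption CHF 41,000 → base CHF 1,158,500
  CHF 1,158,500 × 28% = CHF 324,380

Excess of shadow minimum tax over regular tax: CHF 324,380 − CHF 224,750 = CHF 99,630.

CHF 99,630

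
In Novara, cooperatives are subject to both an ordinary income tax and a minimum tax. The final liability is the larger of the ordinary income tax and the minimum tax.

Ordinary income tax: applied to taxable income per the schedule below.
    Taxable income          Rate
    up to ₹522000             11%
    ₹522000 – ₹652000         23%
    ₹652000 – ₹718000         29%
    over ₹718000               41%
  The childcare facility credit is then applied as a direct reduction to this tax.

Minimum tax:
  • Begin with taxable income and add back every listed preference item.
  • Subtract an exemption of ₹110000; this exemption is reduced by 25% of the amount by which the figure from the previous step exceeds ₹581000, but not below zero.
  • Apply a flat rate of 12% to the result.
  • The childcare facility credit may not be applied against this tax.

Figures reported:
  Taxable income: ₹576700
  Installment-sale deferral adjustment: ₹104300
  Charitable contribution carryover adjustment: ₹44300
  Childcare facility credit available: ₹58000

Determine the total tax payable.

Minimum tax:
  Adjusted income: ₹576700 + ₹104300 + ₹44300 = ₹725300
  Exemption: ₹110000 − 25% × (₹725300 − ₹581000) = ₹110000 − ₹36075 = ₹73925
  Base: ₹725300 − ₹73925 = ₹651375
  ₹651375 × 12% = ₹78165

Ordinary income tax:
  ₹522000 × 11% = ₹57420
  ₹54700 × 23% = ₹12581
  → ₹70001
  Less childcare facility credit ₹58000 → ₹12001

₹78165 > ₹12001, so the minimum tax is the binding amount.

₹78165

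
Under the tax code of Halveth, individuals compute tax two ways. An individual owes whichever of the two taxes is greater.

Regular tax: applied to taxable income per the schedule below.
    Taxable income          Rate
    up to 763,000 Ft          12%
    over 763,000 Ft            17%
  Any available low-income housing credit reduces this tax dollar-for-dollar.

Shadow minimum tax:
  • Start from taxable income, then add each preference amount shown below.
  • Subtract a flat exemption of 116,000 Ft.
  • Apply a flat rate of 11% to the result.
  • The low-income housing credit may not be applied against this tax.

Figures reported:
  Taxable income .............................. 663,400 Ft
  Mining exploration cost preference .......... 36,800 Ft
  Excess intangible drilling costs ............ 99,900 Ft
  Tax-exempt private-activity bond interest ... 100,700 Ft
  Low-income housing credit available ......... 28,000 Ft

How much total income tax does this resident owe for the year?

86,328 Ft

Shadow minimum tax:
  Adjusted income: 663,400 Ft + 36,800 Ft + 99,900 Ft + 100,700 Ft = 900,800 Ft
  Less exemption 116,000 Ft → base 784,800 Ft
  784,800 Ft × 11% = 86,328 Ft

Regular tax:
  663,400 Ft × 12% = 79,608 Ft
  Less low-income housing credit 28,000 Ft → 51,608 Ft

86,328 Ft > 51,608 Ft, so the shadow minimum tax is the binding amount.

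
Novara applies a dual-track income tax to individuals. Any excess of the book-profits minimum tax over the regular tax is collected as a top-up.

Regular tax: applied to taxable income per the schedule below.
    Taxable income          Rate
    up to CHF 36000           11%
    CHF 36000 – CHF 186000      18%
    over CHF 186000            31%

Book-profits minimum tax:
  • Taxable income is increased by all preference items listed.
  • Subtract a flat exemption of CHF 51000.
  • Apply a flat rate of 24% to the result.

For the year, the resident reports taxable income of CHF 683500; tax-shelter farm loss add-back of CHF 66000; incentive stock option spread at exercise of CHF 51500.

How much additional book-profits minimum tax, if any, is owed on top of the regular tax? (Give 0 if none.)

Regular tax:
  CHF 36000 × 11% = CHF 3960
  CHF 150000 × 18% = CHF 27000
  CHF 497500 × 31% = CHF 154225
  → CHF 185185

Book-profits minimum tax:
  Adjusted income: CHF 683500 + CHF 66000 + CHF 51500 = CHF 801000
  Less exemption CHF 51000 → base CHF 750000
  CHF 750000 × 24% = CHF 180000

CHF 180000 ≤ CHF 185185, so no add-on is due.

CHF 0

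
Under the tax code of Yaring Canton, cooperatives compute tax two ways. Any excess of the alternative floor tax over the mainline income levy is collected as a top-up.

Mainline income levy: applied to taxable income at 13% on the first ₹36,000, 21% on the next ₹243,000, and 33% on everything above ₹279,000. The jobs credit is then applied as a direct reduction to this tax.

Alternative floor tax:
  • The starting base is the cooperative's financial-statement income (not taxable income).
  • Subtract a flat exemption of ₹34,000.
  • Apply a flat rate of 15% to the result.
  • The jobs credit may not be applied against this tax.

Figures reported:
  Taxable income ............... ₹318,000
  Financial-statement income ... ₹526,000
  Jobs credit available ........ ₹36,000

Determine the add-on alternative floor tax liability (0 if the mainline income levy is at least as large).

₹41,220

Mainline income levy:
  ₹36,000 × 13% = ₹4,680
  ₹243,000 × 21% = ₹51,030
  ₹39,000 × 33% = ₹12,870
  → ₹68,580
  Less jobs credit ₹36,000 → ₹32,580

Alternative floor tax:
  Base (financial-statement income): ₹526,000
  Less exemption ₹34,000 → base ₹492,000
  ₹492,000 × 15% = ₹73,800

Excess of alternative floor tax over mainline income levy: ₹73,800 − ₹32,580 = ₹41,220.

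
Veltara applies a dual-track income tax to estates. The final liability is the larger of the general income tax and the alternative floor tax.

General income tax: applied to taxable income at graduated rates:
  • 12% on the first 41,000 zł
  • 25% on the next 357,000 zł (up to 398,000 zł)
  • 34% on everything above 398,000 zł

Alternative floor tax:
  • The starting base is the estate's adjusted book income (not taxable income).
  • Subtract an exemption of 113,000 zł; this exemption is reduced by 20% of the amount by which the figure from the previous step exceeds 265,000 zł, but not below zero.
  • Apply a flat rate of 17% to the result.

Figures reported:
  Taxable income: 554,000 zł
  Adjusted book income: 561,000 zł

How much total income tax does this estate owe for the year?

Alternative floor tax:
  Base (adjusted book income): 561,000 zł
  Exemption: 113,000 zł − 20% × (561,000 zł − 265,000 zł) = 113,000 zł − 59,200 zł = 53,800 zł
  Base: 561,000 zł − 53,800 zł = 507,200 zł
  507,200 zł × 17% = 86,224 zł

General income tax:
  41,000 zł × 12% = 4,920 zł
  357,000 zł × 25% = 89,250 zł
  156,000 zł × 34% = 53,040 zł
  → 147,210 zł

147,210 zł > 86,224 zł, so the general income tax governs.

147,210 zł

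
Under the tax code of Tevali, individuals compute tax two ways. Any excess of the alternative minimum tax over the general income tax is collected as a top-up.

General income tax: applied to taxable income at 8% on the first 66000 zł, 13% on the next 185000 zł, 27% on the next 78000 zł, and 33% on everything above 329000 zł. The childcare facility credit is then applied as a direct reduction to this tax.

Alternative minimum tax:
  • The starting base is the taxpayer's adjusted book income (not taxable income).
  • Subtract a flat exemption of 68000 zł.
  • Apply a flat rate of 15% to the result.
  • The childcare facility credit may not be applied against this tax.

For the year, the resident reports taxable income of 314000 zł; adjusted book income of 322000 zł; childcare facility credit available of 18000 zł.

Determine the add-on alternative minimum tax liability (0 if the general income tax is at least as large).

General income tax:
  66000 zł × 8% = 5280 zł
  185000 zł × 13% = 24050 zł
  63000 zł × 27% = 17010 zł
  → 46340 zł
  Less childcare facility credit 18000 zł → 28340 zł

Alternative minimum tax:
  Base (adjusted book income): 322000 zł
  Less exemption 68000 zł → base 254000 zł
  254000 zł × 15% = 38100 zł

Excess of alternative minimum tax over general income tax: 38100 zł − 28340 zł = 9760 zł.

9760 zł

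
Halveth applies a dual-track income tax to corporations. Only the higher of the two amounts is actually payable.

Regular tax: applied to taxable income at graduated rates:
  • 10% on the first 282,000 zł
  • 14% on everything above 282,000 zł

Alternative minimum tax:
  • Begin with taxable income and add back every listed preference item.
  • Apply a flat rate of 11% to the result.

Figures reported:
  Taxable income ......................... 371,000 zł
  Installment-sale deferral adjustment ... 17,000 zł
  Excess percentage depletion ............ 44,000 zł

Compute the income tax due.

47,520 zł

Regular tax:
  282,000 zł × 10% = 28,200 zł
  89,000 zł × 14% = 12,460 zł
  → 40,660 zł

Alternative minimum tax:
  Adjusted income: 371,000 zł + 17,000 zł + 44,000 zł = 432,000 zł
  432,000 zł × 11% = 47,520 zł

47,520 zł > 40,660 zł, so the alternative minimum tax is the binding amount.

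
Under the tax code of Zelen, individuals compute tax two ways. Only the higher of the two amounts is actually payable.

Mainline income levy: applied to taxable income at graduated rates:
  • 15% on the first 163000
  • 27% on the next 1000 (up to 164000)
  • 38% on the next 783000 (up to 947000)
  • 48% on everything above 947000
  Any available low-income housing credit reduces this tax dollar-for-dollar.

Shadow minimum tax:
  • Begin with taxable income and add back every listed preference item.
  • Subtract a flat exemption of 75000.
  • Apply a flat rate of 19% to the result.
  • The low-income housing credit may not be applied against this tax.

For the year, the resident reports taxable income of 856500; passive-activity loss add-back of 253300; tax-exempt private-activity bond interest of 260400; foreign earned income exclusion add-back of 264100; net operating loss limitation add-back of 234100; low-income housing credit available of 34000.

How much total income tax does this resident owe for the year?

340746

Mainline income levy:
  163000 × 15% = 24450
  1000 × 27% = 270
  692500 × 38% = 263150
  → 287870
  Less low-income housing credit 34000 → 253870

Shadow minimum tax:
  Adjusted income: 856500 + 253300 + 260400 + 264100 + 234100 = 1868400
  Less exemption 75000 → base 1793400
  1793400 × 19% = 340746

340746 > 253870, so the shadow minimum tax is the binding amount.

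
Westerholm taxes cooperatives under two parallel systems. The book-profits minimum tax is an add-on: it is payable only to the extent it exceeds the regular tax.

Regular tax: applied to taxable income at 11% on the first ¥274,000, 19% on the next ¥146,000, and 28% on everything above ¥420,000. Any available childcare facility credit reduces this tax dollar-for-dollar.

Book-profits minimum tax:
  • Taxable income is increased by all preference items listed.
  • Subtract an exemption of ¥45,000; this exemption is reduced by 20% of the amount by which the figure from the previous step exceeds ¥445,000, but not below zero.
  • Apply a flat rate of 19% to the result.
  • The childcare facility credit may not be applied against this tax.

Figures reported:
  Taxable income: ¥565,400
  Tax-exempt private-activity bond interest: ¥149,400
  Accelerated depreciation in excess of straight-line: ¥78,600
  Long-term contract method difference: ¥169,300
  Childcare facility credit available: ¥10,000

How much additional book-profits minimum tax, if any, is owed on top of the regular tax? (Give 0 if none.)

¥94,321

Regular tax:
  ¥274,000 × 11% = ¥30,140
  ¥146,000 × 19% = ¥27,740
  ¥145,400 × 28% = ¥40,712
  → ¥98,592
  Less childcare facility credit ¥10,000 → ¥88,592

Book-profits minimum tax:
  Adjusted income: ¥565,400 + ¥149,400 + ¥78,600 + ¥169,300 = ¥962,700
  Exemption: 20% × (¥962,700 − ¥445,000) = ¥103,540 ≥ ¥45,000, so the exemption is fully phased out
  Base: ¥962,700 − ¥0 = ¥962,700
  ¥962,700 × 19% = ¥182,913

Excess of book-profits minimum tax over regular tax: ¥182,913 − ¥88,592 = ¥94,321.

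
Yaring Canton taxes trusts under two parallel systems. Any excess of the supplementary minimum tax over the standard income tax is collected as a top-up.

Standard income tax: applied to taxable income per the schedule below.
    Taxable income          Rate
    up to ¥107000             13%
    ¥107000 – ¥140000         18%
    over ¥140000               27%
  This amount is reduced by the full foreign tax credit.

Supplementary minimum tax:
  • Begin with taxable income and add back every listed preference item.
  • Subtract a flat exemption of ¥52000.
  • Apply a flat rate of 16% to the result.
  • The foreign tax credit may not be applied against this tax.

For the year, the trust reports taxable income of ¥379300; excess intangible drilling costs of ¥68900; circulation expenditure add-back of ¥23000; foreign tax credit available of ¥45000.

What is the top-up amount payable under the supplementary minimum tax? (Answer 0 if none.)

Supplementary minimum tax:
  Adjusted income: ¥379300 + ¥68900 + ¥23000 = ¥471200
  Less exemption ¥52000 → base ¥419200
  ¥419200 × 16% = ¥67072

Standard income tax:
  ¥107000 × 13% = ¥13910
  ¥33000 × 18% = ¥5940
  ¥239300 × 27% = ¥64611
  → ¥84461
  Less foreign tax credit ¥45000 → ¥39461

Excess of supplementary minimum tax over standard income tax: ¥67072 − ¥39461 = ¥27611.

¥27611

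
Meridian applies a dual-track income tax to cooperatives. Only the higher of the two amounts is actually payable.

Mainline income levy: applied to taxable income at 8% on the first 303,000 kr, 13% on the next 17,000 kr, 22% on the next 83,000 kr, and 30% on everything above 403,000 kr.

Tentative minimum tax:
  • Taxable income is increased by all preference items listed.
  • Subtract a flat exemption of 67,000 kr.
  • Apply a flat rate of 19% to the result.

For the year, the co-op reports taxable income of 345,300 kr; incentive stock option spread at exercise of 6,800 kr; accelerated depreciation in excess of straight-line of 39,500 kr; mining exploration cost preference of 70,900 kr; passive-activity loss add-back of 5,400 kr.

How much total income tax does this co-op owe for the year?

76,171 kr

Mainline income levy:
  303,000 kr × 8% = 24,240 kr
  17,000 kr × 13% = 2,210 kr
  25,300 kr × 22% = 5,566 kr
  → 32,016 kr

Tentative minimum tax:
  Adjusted income: 345,300 kr + 6,800 kr + 39,500 kr + 70,900 kr + 5,400 kr = 467,900 kr
  Less exemption 67,000 kr → base 400,900 kr
  400,900 kr × 19% = 76,171 kr

76,171 kr > 32,016 kr, so the tentative minimum tax is the binding amount.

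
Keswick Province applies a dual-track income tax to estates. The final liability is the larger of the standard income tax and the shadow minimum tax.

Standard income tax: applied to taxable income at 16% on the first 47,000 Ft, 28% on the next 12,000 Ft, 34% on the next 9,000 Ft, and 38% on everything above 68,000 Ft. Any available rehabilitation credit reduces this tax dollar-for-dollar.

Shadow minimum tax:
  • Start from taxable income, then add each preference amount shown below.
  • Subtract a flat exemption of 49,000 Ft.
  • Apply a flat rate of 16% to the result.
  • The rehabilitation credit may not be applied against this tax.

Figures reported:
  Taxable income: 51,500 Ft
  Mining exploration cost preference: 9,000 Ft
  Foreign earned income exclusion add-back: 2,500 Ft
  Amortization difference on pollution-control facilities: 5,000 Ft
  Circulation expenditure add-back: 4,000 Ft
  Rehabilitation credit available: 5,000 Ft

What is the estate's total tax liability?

3,780 Ft

Shadow minimum tax:
  Adjusted income: 51,500 Ft + 9,000 Ft + 2,500 Ft + 5,000 Ft + 4,000 Ft = 72,000 Ft
  Less exemption 49,000 Ft → base 23,000 Ft
  23,000 Ft × 16% = 3,680 Ft

Standard income tax:
  47,000 Ft × 16% = 7,520 Ft
  4,500 Ft × 28% = 1,260 Ft
  → 8,780 Ft
  Less rehabilitation credit 5,000 Ft → 3,780 Ft

3,780 Ft > 3,680 Ft, so the standard income tax governs.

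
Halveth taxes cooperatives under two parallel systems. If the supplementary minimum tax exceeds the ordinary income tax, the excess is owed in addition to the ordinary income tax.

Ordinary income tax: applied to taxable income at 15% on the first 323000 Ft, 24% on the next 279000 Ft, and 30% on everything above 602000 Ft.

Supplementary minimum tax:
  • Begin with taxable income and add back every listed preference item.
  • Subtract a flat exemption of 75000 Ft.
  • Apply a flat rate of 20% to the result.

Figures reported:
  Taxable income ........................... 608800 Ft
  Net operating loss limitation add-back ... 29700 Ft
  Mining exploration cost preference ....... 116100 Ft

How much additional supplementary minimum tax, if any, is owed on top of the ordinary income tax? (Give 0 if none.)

18470 Ft

Supplementary minimum tax:
  Adjusted income: 608800 Ft + 29700 Ft + 116100 Ft = 754600 Ft
  Less exemption 75000 Ft → base 679600 Ft
  679600 Ft × 20% = 135920 Ft

Ordinary income tax:
  323000 Ft × 15% = 48450 Ft
  279000 Ft × 24% = 66960 Ft
  6800 Ft × 30% = 2040 Ft
  → 117450 Ft

Excess of supplementary minimum tax over ordinary income tax: 135920 Ft − 117450 Ft = 18470 Ft.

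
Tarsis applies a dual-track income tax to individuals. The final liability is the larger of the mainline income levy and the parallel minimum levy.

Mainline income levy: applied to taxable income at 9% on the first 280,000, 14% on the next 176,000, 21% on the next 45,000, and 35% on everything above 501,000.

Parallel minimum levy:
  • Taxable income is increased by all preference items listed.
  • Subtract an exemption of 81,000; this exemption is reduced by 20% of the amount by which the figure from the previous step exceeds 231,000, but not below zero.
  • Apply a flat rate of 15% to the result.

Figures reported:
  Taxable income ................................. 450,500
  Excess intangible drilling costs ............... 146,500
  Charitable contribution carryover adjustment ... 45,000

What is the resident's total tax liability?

96,300

Parallel minimum levy:
  Adjusted income: 450,500 + 146,500 + 45,000 = 642,000
  Exemption: 20% × (642,000 − 231,000) = 82,200 ≥ 81,000, so the exemption is fully phased out
  Base: 642,000 − 0 = 642,000
  642,000 × 15% = 96,300

Mainline income levy:
  280,000 × 9% = 25,200
  170,500 × 14% = 23,870
  → 49,070

96,300 > 49,070, so the parallel minimum levy is the binding amount.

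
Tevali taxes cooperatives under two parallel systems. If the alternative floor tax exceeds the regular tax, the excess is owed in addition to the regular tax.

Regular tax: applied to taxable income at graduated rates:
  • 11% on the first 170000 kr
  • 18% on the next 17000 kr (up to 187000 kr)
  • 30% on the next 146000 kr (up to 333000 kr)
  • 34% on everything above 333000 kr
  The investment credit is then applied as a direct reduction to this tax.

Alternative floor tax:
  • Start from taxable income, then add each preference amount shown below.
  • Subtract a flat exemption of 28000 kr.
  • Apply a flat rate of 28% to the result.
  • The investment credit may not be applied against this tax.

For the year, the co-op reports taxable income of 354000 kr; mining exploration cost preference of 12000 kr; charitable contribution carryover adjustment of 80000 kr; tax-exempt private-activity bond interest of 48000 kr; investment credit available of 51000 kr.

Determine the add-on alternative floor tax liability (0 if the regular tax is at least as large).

108780 kr

Alternative floor tax:
  Adjusted income: 354000 kr + 12000 kr + 80000 kr + 48000 kr = 494000 kr
  Less exemption 28000 kr → base 466000 kr
  466000 kr × 28% = 130480 kr

Regular tax:
  170000 kr × 11% = 18700 kr
  17000 kr × 18% = 3060 kr
  146000 kr × 30% = 43800 kr
  21000 kr × 34% = 7140 kr
  → 72700 kr
  Less investment credit 51000 kr → 21700 kr

Excess of alternative floor tax over regular tax: 130480 kr − 21700 kr = 108780 kr.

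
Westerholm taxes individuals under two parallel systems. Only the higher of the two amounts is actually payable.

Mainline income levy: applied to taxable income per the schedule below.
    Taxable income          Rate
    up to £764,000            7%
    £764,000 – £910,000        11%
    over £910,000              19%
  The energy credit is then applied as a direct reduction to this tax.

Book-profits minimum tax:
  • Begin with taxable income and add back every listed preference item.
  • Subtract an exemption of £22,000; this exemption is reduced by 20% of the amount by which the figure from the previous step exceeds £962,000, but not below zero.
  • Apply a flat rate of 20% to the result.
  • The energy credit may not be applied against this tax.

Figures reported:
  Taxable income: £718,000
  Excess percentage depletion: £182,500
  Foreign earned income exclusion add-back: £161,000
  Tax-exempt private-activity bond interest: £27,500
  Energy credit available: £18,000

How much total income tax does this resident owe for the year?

Book-profits minimum tax:
  Adjusted income: £718,000 + £182,500 + £161,000 + £27,500 = £1,089,000
  Exemption: 20% × (£1,089,000 − £962,000) = £25,400 ≥ £22,000, so the exemption is fully phased out
  Base: £1,089,000 − £0 = £1,089,000
  £1,089,000 × 20% = £217,800

Mainline income levy:
  £718,000 × 7% = £50,260
  Less energy credit £18,000 → £32,260

£217,800 > £32,260, so the book-profits minimum tax is the binding amount.

£217,800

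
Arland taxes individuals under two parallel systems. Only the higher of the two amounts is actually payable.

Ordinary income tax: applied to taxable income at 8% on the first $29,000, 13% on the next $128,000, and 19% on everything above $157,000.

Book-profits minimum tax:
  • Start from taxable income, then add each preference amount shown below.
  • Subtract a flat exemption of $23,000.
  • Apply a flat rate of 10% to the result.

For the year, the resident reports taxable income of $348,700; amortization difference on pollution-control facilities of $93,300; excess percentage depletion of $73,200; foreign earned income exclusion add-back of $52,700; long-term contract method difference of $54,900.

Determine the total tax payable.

Ordinary income tax:
  $29,000 × 8% = $2,320
  $128,000 × 13% = $16,640
  $191,700 × 19% = $36,423
  → $55,383

Book-profits minimum tax:
  Adjusted income: $348,700 + $93,300 + $73,200 + $52,700 + $54,900 = $622,800
  Less exemption $23,000 → base $599,800
  $599,800 × 10% = $59,980

$59,980 > $55,383, so the book-profits minimum tax is the binding amount.

$59,980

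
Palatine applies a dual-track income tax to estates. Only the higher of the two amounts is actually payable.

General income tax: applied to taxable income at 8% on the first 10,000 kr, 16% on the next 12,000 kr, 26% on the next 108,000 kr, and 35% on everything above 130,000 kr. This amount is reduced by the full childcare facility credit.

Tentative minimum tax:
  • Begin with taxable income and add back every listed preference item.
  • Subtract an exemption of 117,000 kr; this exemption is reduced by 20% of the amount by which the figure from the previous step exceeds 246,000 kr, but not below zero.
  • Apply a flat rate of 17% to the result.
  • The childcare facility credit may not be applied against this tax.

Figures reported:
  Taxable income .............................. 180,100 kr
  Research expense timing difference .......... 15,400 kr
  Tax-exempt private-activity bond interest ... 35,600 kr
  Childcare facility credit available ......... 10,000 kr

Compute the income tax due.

Tentative minimum tax:
  Adjusted income: 180,100 kr + 15,400 kr + 35,600 kr = 231,100 kr
  Exemption: 231,100 kr ≤ 246,000 kr, so full 117,000 kr applies
  Base: 231,100 kr − 117,000 kr = 114,100 kr
  114,100 kr × 17% = 19,397 kr

General income tax:
  10,000 kr × 8% = 800 kr
  12,000 kr × 16% = 1,920 kr
  108,000 kr × 26% = 28,080 kr
  50,100 kr × 35% = 17,535 kr
  → 48,335 kr
  Less childcare facility credit 10,000 kr → 38,335 kr

38,335 kr > 19,397 kr, so the general income tax governs.

38,335 kr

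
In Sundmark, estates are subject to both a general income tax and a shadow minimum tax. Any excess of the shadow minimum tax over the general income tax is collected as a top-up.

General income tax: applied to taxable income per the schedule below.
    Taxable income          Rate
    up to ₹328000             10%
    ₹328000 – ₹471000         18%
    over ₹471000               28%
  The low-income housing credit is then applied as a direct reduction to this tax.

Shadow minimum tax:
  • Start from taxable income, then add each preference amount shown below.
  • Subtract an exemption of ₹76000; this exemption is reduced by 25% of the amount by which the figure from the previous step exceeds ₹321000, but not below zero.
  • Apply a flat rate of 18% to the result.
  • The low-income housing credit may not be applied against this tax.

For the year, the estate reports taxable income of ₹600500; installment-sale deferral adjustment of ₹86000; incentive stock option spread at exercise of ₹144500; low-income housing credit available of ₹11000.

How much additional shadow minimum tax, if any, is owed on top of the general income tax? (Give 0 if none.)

₹65780

General income tax:
  ₹328000 × 10% = ₹32800
  ₹143000 × 18% = ₹25740
  ₹129500 × 28% = ₹36260
  → ₹94800
  Less low-income housing credit ₹11000 → ₹83800

Shadow minimum tax:
  Adjusted income: ₹600500 + ₹86000 + ₹144500 = ₹831000
  Exemption: 25% × (₹831000 − ₹321000) = ₹127500 ≥ ₹76000, so the exemption is fully phased out
  Base: ₹831000 − ₹0 = ₹831000
  ₹831000 × 18% = ₹149580

Excess of shadow minimum tax over general income tax: ₹149580 − ₹83800 = ₹65780.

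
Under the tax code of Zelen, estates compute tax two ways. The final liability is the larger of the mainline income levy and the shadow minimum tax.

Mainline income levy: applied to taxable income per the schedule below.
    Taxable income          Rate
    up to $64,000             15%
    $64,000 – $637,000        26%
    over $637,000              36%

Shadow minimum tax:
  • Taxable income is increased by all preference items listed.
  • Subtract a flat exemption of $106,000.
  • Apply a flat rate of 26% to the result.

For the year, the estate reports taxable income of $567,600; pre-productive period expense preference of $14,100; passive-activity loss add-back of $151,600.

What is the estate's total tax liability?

Mainline income levy:
  $64,000 × 15% = $9,600
  $503,600 × 26% = $130,936
  → $140,536

Shadow minimum tax:
  Adjusted income: $567,600 + $14,100 + $151,600 = $733,300
  Less exemption $106,000 → base $627,300
  $627,300 × 26% = $163,098

$163,098 > $140,536, so the shadow minimum tax is the binding amount.

$163,098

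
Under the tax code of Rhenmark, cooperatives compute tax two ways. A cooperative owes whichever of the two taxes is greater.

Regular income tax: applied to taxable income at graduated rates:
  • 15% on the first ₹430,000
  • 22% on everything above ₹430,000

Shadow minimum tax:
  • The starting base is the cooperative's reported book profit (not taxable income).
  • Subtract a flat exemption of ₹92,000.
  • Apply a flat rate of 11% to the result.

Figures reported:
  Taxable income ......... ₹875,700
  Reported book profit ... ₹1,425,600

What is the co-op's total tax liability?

₹162,554

Regular income tax:
  ₹430,000 × 15% = ₹64,500
  ₹445,700 × 22% = ₹98,054
  → ₹162,554

Shadow minimum tax:
  Base (reported book profit): ₹1,425,600
  Less exemption ₹92,000 → base ₹1,333,600
  ₹1,333,600 × 11% = ₹146,696

₹162,554 > ₹146,696, so the regular income tax governs.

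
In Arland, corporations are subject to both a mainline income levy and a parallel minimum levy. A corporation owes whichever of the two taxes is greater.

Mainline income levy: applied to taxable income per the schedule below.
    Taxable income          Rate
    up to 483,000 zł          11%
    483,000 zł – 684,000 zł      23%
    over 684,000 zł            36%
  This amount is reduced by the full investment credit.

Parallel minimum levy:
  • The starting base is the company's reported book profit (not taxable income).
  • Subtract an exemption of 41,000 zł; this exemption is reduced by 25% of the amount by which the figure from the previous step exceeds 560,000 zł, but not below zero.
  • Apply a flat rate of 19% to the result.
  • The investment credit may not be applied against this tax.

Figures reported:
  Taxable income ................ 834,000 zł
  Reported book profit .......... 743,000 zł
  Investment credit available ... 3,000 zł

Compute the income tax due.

150,360 zł

Parallel minimum levy:
  Base (reported book profit): 743,000 zł
  Exemption: 25% × (743,000 zł − 560,000 zł) = 45,750 zł ≥ 41,000 zł, so the exemption is fully phased out
  Base: 743,000 zł − 0 zł = 743,000 zł
  743,000 zł × 19% = 141,170 zł

Mainline income levy:
  483,000 zł × 11% = 53,130 zł
  201,000 zł × 23% = 46,230 zł
  150,000 zł × 36% = 54,000 zł
  → 153,360 zł
  Less investment credit 3,000 zł → 150,360 zł

150,360 zł > 141,170 zł, so the mainline income levy governs.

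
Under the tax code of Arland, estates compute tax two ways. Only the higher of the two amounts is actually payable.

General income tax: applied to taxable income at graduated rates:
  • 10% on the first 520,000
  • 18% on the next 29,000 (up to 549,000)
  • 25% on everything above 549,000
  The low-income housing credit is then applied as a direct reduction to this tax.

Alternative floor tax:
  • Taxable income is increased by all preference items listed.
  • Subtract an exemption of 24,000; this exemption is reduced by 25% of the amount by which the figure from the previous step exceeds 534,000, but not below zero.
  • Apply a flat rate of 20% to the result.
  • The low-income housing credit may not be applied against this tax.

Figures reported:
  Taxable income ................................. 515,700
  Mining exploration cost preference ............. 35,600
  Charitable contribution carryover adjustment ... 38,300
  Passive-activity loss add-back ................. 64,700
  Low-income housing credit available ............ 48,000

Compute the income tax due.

Alternative floor tax:
  Adjusted income: 515,700 + 35,600 + 38,300 + 64,700 = 654,300
  Exemption: 25% × (654,300 − 534,000) = 30,075 ≥ 24,000, so the exemption is fully phased out
  Base: 654,300 − 0 = 654,300
  654,300 × 20% = 130,860

General income tax:
  515,700 × 10% = 51,570
  Less low-income housing credit 48,000 → 3,570

130,860 > 3,570, so the alternative floor tax is the binding amount.

130,860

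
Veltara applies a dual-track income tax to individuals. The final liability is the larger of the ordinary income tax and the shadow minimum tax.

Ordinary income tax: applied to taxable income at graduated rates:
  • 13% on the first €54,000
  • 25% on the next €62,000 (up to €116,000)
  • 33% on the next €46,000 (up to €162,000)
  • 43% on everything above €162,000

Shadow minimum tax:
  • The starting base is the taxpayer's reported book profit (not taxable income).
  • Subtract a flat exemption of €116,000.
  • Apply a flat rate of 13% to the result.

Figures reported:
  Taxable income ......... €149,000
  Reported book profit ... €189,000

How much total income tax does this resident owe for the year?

€33,410

Shadow minimum tax:
  Base (reported book profit): €189,000
  Less exemption €116,000 → base €73,000
  €73,000 × 13% = €9,490

Ordinary income tax:
  €54,000 × 13% = €7,020
  €62,000 × 25% = €15,500
  €33,000 × 33% = €10,890
  → €33,410

€33,410 > €9,490, so the ordinary income tax governs.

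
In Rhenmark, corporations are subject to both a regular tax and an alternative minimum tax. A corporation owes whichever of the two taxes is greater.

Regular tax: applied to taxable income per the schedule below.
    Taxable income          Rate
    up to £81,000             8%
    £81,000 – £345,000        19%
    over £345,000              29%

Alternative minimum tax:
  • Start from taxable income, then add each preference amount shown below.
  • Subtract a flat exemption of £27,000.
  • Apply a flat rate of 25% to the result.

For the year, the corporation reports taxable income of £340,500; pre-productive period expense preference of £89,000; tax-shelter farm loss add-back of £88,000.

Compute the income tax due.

Regular tax:
  £81,000 × 8% = £6,480
  £259,500 × 19% = £49,305
  → £55,785

Alternative minimum tax:
  Adjusted income: £340,500 + £89,000 + £88,000 = £517,500
  Less exemption £27,000 → base £490,500
  £490,500 × 25% = £122,625

£122,625 > £55,785, so the alternative minimum tax is the binding amount.

£122,625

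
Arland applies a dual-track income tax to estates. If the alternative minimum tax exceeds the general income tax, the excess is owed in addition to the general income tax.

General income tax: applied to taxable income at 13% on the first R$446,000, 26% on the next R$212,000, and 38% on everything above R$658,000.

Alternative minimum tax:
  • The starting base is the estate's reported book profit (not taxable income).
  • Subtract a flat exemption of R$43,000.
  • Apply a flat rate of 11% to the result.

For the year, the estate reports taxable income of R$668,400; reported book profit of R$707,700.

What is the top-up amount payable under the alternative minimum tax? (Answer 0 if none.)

Alternative minimum tax:
  Base (reported book profit): R$707,700
  Less exemption R$43,000 → base R$664,700
  R$664,700 × 11% = R$73,117

General income tax:
  R$446,000 × 13% = R$57,980
  R$212,000 × 26% = R$55,120
  R$10,400 × 38% = R$3,952
  → R$117,052

R$73,117 ≤ R$117,052, so no add-on is due.

R$0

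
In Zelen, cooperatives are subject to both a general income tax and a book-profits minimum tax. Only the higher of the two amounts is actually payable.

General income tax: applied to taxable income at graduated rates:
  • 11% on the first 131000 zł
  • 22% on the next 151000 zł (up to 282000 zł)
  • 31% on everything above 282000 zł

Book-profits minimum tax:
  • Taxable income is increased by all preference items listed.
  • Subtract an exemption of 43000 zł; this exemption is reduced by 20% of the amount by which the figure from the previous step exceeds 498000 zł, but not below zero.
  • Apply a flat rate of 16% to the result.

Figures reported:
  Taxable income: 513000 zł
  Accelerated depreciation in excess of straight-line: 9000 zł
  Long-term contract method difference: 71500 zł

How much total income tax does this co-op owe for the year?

119240 zł

General income tax:
  131000 zł × 11% = 14410 zł
  151000 zł × 22% = 33220 zł
  231000 zł × 31% = 71610 zł
  → 119240 zł

Book-profits minimum tax:
  Adjusted income: 513000 zł + 9000 zł + 71500 zł = 593500 zł
  Exemption: 43000 zł − 20% × (593500 zł − 498000 zł) = 43000 zł − 19100 zł = 23900 zł
  Base: 593500 zł − 23900 zł = 569600 zł
  569600 zł × 16% = 91136 zł

119240 zł > 91136 zł, so the general income tax governs.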